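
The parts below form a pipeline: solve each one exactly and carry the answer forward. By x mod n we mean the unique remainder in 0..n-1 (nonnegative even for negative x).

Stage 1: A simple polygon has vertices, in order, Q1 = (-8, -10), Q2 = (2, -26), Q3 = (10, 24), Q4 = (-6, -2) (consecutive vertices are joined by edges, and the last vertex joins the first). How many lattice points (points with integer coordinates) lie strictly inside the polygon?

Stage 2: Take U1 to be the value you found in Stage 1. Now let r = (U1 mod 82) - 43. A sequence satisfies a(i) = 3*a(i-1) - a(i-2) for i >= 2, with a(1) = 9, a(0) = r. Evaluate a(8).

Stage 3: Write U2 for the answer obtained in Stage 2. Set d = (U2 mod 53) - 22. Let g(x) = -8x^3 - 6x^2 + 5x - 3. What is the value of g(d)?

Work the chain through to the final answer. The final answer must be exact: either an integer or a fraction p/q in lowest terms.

Stage 1: cross terms: (-8*-26 - 2*-10)=228, (2*24 - 10*-26)=308, (10*-2 - -6*24)=124, (-6*-10 - -8*-2)=44; twice the area = |704| = 704; area = 352; boundary points = 2 + 2 + 2 + 2 = 8; strictly interior points = area - boundary/2 + 1 = 349; answer 349
Stage 2: U1 = 349; r = -22; a(2) = 3*(9) - 1*(-22) = 49; iterating: a(2)=49, a(3)=138, a(4)=365, a(5)=957, a(6)=2506, a(7)=6561, a(8)=17177; answer 17177
Stage 3: U2 = 17177; d = -17; -8*(-17)^3 - 6*(-17)^2 + 5*(-17)^1 - 3 = (39304) + (-1734) + (-85) + (-3) = 37482; answer 37482

37482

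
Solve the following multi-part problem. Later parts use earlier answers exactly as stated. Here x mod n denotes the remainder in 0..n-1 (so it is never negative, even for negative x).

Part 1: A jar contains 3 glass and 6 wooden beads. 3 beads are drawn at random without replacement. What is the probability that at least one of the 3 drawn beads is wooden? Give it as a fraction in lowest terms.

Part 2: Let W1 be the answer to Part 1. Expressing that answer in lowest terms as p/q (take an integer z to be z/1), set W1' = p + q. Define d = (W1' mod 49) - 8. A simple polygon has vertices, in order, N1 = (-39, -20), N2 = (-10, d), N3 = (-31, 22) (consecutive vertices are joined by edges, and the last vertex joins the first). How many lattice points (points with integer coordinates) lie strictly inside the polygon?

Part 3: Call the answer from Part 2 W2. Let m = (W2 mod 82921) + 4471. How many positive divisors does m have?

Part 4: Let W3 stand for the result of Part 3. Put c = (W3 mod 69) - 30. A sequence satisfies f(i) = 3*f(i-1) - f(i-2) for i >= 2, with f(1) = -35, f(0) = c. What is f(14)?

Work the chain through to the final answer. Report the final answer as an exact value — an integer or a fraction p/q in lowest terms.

Part 1: total draws C(9,3) = 84; complement C(3,3) = 1; favorable 84 - 1 = 83; P = 83/84; answer 83/84
Part 2: W1 = 83/84; threaded value p + q = 167; d = 12; cross terms: (-39*12 - -10*-20)=-668, (-10*22 - -31*12)=152, (-31*-20 - -39*22)=1478; twice the area = |962| = 962; area = 481; boundary points = 1 + 1 + 2 = 4; strictly interior points = area - boundary/2 + 1 = 480; answer 480
Part 3: W2 = 480; m = 4951; 4951 is prime, so its only divisors are 1 and 4951; count = 2; answer 2
Part 4: W3 = 2; c = -28; f(2) = 3*(-35) - 1*(-28) = -77; iterating: f(2)=-77, f(3)=-196, f(4)=-511, f(5)=-1337, f(6)=-3500, f(7)=-9163, f(8)=-23989, f(9)=-62804, f(10)=-164423, f(11)=-430465, f(12)=-1126972, f(13)=-2950451, f(14)=-7724381; answer -7724381

-7724381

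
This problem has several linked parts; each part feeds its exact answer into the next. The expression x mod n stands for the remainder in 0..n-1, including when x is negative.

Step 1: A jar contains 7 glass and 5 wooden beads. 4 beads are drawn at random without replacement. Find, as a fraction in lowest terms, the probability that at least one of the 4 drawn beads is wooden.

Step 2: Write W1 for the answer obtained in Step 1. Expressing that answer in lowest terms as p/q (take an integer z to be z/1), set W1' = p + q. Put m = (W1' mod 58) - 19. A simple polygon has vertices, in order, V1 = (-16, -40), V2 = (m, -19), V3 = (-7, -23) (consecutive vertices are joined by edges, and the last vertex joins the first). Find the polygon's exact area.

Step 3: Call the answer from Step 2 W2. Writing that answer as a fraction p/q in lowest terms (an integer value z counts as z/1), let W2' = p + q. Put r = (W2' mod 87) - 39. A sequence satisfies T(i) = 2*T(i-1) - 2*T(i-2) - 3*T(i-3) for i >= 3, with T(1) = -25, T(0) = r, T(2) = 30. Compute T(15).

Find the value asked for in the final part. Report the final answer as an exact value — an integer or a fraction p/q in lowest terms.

-380054

Step 1: total draws C(12,4) = 495; complement C(7,4) = 35; favorable 495 - 35 = 460; P = 92/99; answer 92/99
Step 2: W1 = 92/99; threaded value p + q = 191; m = -2; cross terms: (-16*-19 - -2*-40)=224, (-2*-23 - -7*-19)=-87, (-7*-40 - -16*-23)=-88; twice the area = |49| = 49; area = 49/2; answer 49/2
Step 3: W2 = 49/2; threaded value p + q = 51; r = 12; T(3) = 2*(30) - 2*(-25) - 3*(12) = 74; iterating: T(3)=74, T(4)=163, T(5)=88, T(6)=-372, T(7)=-1409, T(8)=-2338, T(9)=-742, T(10)=7419, T(11)=23336, T(12)=34060, T(13)=-809, T(14)=-139746, T(15)=-380054; answer -380054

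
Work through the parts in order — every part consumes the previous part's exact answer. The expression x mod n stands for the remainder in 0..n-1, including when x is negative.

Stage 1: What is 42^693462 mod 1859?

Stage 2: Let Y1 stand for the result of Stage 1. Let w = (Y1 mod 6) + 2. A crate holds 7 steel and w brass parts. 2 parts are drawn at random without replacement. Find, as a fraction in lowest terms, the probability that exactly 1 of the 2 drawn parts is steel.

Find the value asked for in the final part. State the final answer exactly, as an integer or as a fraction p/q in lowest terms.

Stage 1: squarings mod 1859: 42^1=42, 42^2=1764, 42^4=1589, 42^8=399, 42^16=1186, 42^32=1192, 42^64=588, 42^128=1829, 42^256=900, 42^512=1335, 42^1024=1303, 42^2048=542, 42^4096=42, 42^8192=1764, 42^16384=1589, 42^32768=399, 42^65536=1186, 42^131072=1192, 42^262144=588, 42^524288=1829; 42^693462 = 42^2 * 42^4 * 42^16 * 42^64 * 42^128 * 42^1024 * 42^4096 * 42^32768 * 42^131072 * 42^524288 = 235 (mod 1859); answer 235
Stage 2: Y1 = 235; w = 3; total draws C(10,2) = 45; favorable C(7,1)*C(3,1) = 21; P = 7/15; answer 7/15

7/15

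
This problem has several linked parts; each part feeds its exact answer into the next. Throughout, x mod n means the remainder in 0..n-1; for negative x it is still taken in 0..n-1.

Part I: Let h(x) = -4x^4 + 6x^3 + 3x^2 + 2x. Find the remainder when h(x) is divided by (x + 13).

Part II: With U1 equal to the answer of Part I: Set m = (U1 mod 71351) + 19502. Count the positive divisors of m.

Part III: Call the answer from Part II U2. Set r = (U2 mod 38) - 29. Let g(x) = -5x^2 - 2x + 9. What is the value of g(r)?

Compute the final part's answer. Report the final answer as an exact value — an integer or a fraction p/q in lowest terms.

-810

Part I: remainder = value at the root: -4*(-13)^4 + 6*(-13)^3 + 3*(-13)^2 + 2*(-13)^1 = (-114244) + (-13182) + (507) + (-26) = -126945; answer -126945
Part II: U1 = -126945; m = 35259; 35259 = 3 * 7 * 23 * 73; number of divisors = (1+1) * (1+1) * (1+1) * (1+1) = 16; answer 16
Part III: U2 = 16; r = -13; -5*(-13)^2 - 2*(-13)^1 + 9 = (-845) + (26) + (9) = -810; answer -810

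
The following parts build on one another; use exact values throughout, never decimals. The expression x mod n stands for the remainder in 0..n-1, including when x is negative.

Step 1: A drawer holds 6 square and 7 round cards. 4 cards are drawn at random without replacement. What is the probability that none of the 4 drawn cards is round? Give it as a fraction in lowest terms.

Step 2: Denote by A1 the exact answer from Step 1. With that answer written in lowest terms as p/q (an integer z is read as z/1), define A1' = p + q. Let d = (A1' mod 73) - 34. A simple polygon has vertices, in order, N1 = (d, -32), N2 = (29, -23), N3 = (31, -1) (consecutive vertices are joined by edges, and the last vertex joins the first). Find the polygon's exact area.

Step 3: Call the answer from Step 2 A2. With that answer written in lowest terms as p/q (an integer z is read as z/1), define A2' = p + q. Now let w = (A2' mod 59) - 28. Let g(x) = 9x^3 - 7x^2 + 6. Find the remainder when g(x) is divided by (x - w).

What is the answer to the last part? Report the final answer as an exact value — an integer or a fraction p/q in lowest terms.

Step 1: total draws C(13,4) = 715; favorable C(6,4) = 15; P = 3/143; answer 3/143
Step 2: A1 = 3/143; threaded value p + q = 146; d = -34; cross terms: (-34*-23 - 29*-32)=1710, (29*-1 - 31*-23)=684, (31*-32 - -34*-1)=-1026; twice the area = |1368| = 1368; area = 684; answer 684
Step 3: A2 = 684; threaded value p + q = 685; w = 8; remainder = value at the root: 9*(8)^3 - 7*(8)^2 + 6 = (4608) + (-448) + (6) = 4166; answer 4166

4166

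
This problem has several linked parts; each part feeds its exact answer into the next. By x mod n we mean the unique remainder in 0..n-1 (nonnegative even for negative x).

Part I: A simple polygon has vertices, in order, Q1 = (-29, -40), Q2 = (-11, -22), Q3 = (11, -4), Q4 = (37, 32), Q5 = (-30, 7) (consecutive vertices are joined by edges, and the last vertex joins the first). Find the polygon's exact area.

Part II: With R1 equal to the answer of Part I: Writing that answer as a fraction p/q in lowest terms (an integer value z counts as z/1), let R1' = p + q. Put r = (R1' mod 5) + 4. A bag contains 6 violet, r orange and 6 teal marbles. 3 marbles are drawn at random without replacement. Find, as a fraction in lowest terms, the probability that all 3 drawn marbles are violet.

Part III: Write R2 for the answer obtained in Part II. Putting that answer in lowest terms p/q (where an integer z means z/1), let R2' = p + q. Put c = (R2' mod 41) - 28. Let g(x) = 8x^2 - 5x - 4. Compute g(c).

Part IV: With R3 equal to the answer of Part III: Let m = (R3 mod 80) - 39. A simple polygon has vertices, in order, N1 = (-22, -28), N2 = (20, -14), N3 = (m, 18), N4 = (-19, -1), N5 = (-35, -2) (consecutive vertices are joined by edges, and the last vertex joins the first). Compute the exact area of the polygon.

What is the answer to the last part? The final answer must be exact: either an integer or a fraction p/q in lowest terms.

Part I: cross terms: (-29*-22 - -11*-40)=198, (-11*-4 - 11*-22)=286, (11*32 - 37*-4)=500, (37*7 - -30*32)=1219, (-30*-40 - -29*7)=1403; twice the area = |3606| = 3606; area = 1803; answer 1803
Part II: R1 = 1803; threaded value p + q = 1804; r = 8; total draws C(20,3) = 1140; favorable C(6,3) = 20; P = 1/57; answer 1/57
Part III: R2 = 1/57; threaded value p + q = 58; c = -11; 8*(-11)^2 - 5*(-11)^1 - 4 = (968) + (55) + (-4) = 1019; answer 1019
Part IV: R3 = 1019; m = 20; cross terms: (-22*-14 - 20*-28)=868, (20*18 - 20*-14)=640, (20*-1 - -19*18)=322, (-19*-2 - -35*-1)=3, (-35*-28 - -22*-2)=936; twice the area = |2769| = 2769; area = 2769/2; answer 2769/2

2769/2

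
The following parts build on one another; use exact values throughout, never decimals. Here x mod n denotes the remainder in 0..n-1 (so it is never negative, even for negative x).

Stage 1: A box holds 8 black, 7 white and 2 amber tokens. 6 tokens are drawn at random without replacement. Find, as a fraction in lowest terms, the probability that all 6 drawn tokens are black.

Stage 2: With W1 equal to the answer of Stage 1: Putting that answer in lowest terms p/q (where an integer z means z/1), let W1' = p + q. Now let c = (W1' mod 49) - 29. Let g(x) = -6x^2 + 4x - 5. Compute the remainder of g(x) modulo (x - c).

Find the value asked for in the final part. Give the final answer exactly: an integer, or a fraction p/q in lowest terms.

-4487

Stage 1: total draws C(17,6) = 12376; favorable C(8,6) = 28; P = 1/442; answer 1/442
Stage 2: W1 = 1/442; threaded value p + q = 443; c = -27; remainder = value at the root: -6*(-27)^2 + 4*(-27)^1 - 5 = (-4374) + (-108) + (-5) = -4487; answer -4487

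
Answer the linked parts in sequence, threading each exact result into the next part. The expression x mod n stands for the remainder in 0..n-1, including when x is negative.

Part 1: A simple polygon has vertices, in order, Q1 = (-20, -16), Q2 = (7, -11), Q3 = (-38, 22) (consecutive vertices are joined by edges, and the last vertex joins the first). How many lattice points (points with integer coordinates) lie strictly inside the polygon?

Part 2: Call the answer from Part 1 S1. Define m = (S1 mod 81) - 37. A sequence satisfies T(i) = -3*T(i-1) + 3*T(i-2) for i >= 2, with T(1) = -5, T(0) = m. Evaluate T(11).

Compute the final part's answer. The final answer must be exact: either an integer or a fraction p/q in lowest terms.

-15793542

Part 1: cross terms: (-20*-11 - 7*-16)=332, (7*22 - -38*-11)=-264, (-38*-16 - -20*22)=1048; twice the area = |1116| = 1116; area = 558; boundary points = 1 + 3 + 2 = 6; strictly interior points = area - boundary/2 + 1 = 556; answer 556
Part 2: S1 = 556; m = 33; T(2) = -3*(-5) + 3*(33) = 114; iterating: T(2)=114, T(3)=-357, T(4)=1413, T(5)=-5310, T(6)=20169, T(7)=-76437, T(8)=289818, T(9)=-1098765, T(10)=4165749, T(11)=-15793542; answer -15793542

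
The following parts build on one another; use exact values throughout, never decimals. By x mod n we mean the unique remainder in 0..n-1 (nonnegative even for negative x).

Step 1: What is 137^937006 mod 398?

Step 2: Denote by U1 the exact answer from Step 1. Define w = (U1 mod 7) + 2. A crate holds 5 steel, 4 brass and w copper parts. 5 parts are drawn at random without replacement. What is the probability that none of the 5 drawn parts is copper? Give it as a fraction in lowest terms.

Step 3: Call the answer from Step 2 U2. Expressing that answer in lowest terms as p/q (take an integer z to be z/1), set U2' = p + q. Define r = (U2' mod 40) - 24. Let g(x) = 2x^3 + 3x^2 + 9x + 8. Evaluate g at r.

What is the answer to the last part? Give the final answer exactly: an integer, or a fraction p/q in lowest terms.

Step 1: squarings mod 398: 137^1=137, 137^2=63, 137^4=387, 137^8=121, 137^16=313, 137^32=61, 137^64=139, 137^128=217, 137^256=125, 137^512=103, 137^1024=261, 137^2048=63, 137^4096=387, 137^8192=121, 137^16384=313, 137^32768=61, 137^65536=139, 137^131072=217, 137^262144=125, 137^524288=103; 137^937006 = 137^2 * 137^4 * 137^8 * 137^32 * 137^1024 * 137^2048 * 137^16384 * 137^131072 * 137^262144 * 137^524288 = 387 (mod 398); answer 387
Step 2: U1 = 387; w = 4; total draws C(13,5) = 1287; favorable C(9,5) = 126; P = 14/143; answer 14/143
Step 3: U2 = 14/143; threaded value p + q = 157; r = 13; 2*(13)^3 + 3*(13)^2 + 9*(13)^1 + 8 = (4394) + (507) + (117) + (8) = 5026; answer 5026

5026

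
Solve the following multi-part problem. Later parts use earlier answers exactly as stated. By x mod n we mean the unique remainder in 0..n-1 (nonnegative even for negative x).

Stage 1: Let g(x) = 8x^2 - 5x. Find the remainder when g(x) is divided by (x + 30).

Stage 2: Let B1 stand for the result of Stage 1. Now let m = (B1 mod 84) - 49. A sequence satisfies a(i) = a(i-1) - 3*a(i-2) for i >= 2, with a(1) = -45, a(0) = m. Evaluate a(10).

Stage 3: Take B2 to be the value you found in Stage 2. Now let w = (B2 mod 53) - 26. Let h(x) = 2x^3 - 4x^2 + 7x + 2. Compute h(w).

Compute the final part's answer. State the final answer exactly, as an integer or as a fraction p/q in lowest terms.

-929

Stage 1: remainder = value at the root: 8*(-30)^2 - 5*(-30)^1 = (7200) + (150) = 7350; answer 7350
Stage 2: B1 = 7350; m = -7; a(2) = 1*(-45) - 3*(-7) = -24; iterating: a(2)=-24, a(3)=111, a(4)=183, a(5)=-150, a(6)=-699, a(7)=-249, a(8)=1848, a(9)=2595, a(10)=-2949; answer -2949
Stage 3: B2 = -2949; w = -7; 2*(-7)^3 - 4*(-7)^2 + 7*(-7)^1 + 2 = (-686) + (-196) + (-49) + (2) = -929; answer -929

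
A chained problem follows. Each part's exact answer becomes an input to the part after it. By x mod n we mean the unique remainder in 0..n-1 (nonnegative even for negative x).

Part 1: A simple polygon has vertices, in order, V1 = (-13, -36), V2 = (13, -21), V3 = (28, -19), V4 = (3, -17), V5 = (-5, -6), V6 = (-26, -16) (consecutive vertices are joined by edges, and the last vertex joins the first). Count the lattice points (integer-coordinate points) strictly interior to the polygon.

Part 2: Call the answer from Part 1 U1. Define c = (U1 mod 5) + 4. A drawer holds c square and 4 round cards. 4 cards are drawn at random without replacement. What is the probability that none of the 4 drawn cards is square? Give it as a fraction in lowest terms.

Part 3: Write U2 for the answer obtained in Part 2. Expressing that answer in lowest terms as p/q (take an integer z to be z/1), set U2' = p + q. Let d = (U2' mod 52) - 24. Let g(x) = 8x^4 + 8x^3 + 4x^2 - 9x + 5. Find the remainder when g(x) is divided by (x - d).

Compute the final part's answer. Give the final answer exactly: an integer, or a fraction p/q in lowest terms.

2593

Part 1: cross terms: (-13*-21 - 13*-36)=741, (13*-19 - 28*-21)=341, (28*-17 - 3*-19)=-419, (3*-6 - -5*-17)=-103, (-5*-16 - -26*-6)=-76, (-26*-36 - -13*-16)=728; twice the area = |1212| = 1212; area = 606; boundary points = 1 + 1 + 1 + 1 + 1 + 1 = 6; strictly interior points = area - boundary/2 + 1 = 604; answer 604
Part 2: U1 = 604; c = 8; total draws C(12,4) = 495; favorable C(4,4) = 1; P = 1/495; answer 1/495
Part 3: U2 = 1/495; threaded value p + q = 496; d = 4; remainder = value at the root: 8*(4)^4 + 8*(4)^3 + 4*(4)^2 - 9*(4)^1 + 5 = (2048) + (512) + (64) + (-36) + (5) = 2593; answer 2593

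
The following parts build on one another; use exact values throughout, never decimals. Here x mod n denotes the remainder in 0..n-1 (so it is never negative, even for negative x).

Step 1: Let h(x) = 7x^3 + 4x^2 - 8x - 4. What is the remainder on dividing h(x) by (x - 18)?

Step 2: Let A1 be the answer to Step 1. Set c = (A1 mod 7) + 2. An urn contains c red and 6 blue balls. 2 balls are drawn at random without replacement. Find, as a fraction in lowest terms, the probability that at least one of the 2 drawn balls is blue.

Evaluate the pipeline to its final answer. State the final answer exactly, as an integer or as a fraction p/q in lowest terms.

Step 1: remainder = value at the root: 7*(18)^3 + 4*(18)^2 - 8*(18)^1 - 4 = (40824) + (1296) + (-144) + (-4) = 41972; answer 41972
Step 2: A1 = 41972; c = 2; total draws C(8,2) = 28; complement C(2,2) = 1; favorable 28 - 1 = 27; P = 27/28; answer 27/28

27/28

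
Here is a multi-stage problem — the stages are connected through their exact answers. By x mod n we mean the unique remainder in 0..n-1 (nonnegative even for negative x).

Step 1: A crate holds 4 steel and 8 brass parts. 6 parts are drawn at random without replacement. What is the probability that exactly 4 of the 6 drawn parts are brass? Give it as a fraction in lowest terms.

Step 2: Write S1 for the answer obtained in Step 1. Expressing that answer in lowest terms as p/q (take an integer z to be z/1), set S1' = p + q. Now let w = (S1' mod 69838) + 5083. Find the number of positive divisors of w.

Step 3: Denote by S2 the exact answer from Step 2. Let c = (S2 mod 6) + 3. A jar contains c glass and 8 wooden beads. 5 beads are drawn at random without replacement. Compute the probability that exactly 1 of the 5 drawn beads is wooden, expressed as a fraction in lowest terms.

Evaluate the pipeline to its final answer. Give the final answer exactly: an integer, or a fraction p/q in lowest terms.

40/1287

Step 1: total draws C(12,6) = 924; favorable C(8,4)*C(4,2) = 420; P = 5/11; answer 5/11
Step 2: S1 = 5/11; threaded value p + q = 16; w = 5099; 5099 is prime, so its only divisors are 1 and 5099; count = 2; answer 2
Step 3: S2 = 2; c = 5; total draws C(13,5) = 1287; favorable C(8,1)*C(5,4) = 40; P = 40/1287; answer 40/1287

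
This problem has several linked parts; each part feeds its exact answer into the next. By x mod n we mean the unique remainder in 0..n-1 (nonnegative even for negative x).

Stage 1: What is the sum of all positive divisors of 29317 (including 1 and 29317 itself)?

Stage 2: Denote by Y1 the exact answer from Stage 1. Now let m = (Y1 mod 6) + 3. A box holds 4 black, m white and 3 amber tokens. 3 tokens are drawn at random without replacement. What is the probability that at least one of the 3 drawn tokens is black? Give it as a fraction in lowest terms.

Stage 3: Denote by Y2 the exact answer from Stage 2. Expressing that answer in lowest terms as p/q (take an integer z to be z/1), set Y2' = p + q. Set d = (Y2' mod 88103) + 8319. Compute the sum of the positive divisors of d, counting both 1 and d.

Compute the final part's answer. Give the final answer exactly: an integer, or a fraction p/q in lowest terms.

8712

Stage 1: 29317 = 19 * 1543; sigma = (1 + 19) * (1 + 1543) = 20 * 1544 = 30880; answer 30880
Stage 2: Y1 = 30880; m = 7; total draws C(14,3) = 364; complement C(10,3) = 120; favorable 364 - 120 = 244; P = 61/91; answer 61/91
Stage 3: Y2 = 61/91; threaded value p + q = 152; d = 8471; 8471 = 43 * 197; sigma = (1 + 43) * (1 + 197) = 44 * 198 = 8712; answer 8712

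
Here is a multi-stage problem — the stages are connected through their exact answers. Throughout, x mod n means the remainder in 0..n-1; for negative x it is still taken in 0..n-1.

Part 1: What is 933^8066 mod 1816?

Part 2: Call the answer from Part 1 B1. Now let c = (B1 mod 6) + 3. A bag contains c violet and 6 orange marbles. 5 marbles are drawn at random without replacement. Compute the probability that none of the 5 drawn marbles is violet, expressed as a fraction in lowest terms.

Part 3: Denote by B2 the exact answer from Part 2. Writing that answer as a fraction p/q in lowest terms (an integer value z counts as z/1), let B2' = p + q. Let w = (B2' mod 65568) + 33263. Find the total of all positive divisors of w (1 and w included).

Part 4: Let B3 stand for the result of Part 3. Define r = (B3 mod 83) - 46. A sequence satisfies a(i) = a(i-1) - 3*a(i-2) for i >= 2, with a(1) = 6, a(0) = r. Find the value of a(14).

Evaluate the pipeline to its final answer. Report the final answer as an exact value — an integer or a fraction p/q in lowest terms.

Part 1: squarings mod 1816: 933^1=933, 933^2=625, 933^4=185, 933^8=1537, 933^16=1569, 933^32=1081, 933^64=873, 933^128=1225, 933^256=609, 933^512=417, 933^1024=1369, 933^2048=49, 933^4096=585; 933^8066 = 933^2 * 933^128 * 933^256 * 933^512 * 933^1024 * 933^2048 * 933^4096 = 1121 (mod 1816); answer 1121
Part 2: B1 = 1121; c = 8; total draws C(14,5) = 2002; favorable C(6,5) = 6; P = 3/1001; answer 3/1001
Part 3: B2 = 3/1001; threaded value p + q = 1004; w = 34267; 34267 is prime, so its only divisors are 1 and 34267; sigma = 1 + 34267 = 34268; answer 34268
Part 4: B3 = 34268; r = 26; a(2) = 1*(6) - 3*(26) = -72; iterating: a(2)=-72, a(3)=-90, a(4)=126, a(5)=396, a(6)=18, a(7)=-1170, a(8)=-1224, a(9)=2286, a(10)=5958, a(11)=-900, a(12)=-18774, a(13)=-16074, a(14)=40248; answer 40248

40248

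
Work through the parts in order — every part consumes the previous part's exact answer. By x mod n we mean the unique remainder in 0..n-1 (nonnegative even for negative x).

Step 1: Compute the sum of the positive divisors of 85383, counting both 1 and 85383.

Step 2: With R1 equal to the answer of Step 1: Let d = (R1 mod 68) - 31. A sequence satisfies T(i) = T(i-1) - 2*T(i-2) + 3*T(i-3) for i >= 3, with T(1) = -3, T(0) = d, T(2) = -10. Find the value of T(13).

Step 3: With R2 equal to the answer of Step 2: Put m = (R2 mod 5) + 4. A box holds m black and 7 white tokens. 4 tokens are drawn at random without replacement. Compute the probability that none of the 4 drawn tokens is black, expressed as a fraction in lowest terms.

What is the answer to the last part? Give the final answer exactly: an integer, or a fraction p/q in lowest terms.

1/39

Step 1: 85383 = 3^2 * 53 * 179; sigma = (1 + 3 + 9) * (1 + 53) * (1 + 179) = 13 * 54 * 180 = 126360; answer 126360
Step 2: R1 = 126360; d = -15; T(3) = 1*(-10) - 2*(-3) + 3*(-15) = -49; iterating: T(3)=-49, T(4)=-38, T(5)=30, T(6)=-41, T(7)=-215, T(8)=-43, T(9)=264, T(10)=-295, T(11)=-952, T(12)=430, T(13)=1449; answer 1449
Step 3: R2 = 1449; m = 8; total draws C(15,4) = 1365; favorable C(7,4) = 35; P = 1/39; answer 1/39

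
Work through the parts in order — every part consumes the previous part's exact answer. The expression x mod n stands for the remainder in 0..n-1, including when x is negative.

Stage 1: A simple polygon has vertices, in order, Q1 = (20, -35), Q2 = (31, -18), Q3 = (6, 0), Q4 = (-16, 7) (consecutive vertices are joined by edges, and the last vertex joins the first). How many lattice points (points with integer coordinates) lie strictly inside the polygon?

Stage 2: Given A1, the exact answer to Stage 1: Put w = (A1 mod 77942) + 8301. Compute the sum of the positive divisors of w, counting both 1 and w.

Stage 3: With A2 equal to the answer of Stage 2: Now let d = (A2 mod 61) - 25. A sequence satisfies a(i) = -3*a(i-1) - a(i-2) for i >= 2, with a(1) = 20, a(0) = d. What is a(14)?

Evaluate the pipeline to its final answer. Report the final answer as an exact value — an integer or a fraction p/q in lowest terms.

Stage 1: cross terms: (20*-18 - 31*-35)=725, (31*0 - 6*-18)=108, (6*7 - -16*0)=42, (-16*-35 - 20*7)=420; twice the area = |1295| = 1295; area = 1295/2; boundary points = 1 + 1 + 1 + 6 = 9; strictly interior points = area - boundary/2 + 1 = 644; answer 644
Stage 2: A1 = 644; w = 8945; 8945 = 5 * 1789; sigma = (1 + 5) * (1 + 1789) = 6 * 1790 = 10740; answer 10740
Stage 3: A2 = 10740; d = -21; a(2) = -3*(20) - 1*(-21) = -39; iterating: a(2)=-39, a(3)=97, a(4)=-252, a(5)=659, a(6)=-1725, a(7)=4516, a(8)=-11823, a(9)=30953, a(10)=-81036, a(11)=212155, a(12)=-555429, a(13)=1454132, a(14)=-3806967; answer -3806967

-3806967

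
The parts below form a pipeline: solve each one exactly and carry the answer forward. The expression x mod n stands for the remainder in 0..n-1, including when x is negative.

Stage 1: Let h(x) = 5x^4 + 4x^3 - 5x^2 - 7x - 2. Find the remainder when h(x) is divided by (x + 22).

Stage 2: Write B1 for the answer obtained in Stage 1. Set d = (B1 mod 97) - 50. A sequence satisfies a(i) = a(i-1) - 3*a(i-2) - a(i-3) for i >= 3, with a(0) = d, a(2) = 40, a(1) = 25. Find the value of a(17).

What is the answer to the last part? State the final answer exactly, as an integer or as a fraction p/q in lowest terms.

511737

Stage 1: remainder = value at the root: 5*(-22)^4 + 4*(-22)^3 - 5*(-22)^2 - 7*(-22)^1 - 2 = (1171280) + (-42592) + (-2420) + (154) + (-2) = 1126420; answer 1126420
Stage 2: B1 = 1126420; d = 6; a(3) = 1*(40) - 3*(25) - 1*(6) = -41; iterating: a(3)=-41, a(4)=-186, a(5)=-103, a(6)=496, a(7)=991, a(8)=-394, a(9)=-3863, a(10)=-3672, a(11)=8311, a(12)=23190, a(13)=1929, a(14)=-75952, a(15)=-104929, a(16)=120998, a(17)=511737; answer 511737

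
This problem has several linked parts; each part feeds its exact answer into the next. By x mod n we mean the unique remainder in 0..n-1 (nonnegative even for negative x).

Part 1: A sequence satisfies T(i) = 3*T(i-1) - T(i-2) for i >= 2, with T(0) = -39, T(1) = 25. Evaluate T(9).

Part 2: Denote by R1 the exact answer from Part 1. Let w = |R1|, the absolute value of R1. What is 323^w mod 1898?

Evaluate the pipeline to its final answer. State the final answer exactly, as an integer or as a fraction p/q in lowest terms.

1155

Part 1: T(2) = 3*(25) - 1*(-39) = 114; iterating: T(2)=114, T(3)=317, T(4)=837, T(5)=2194, T(6)=5745, T(7)=15041, T(8)=39378, T(9)=103093; answer 103093
Part 2: R1 = 103093; w = 103093; squarings mod 1898: 323^1=323, 323^2=1837, 323^4=1823, 323^8=1829, 323^16=965, 323^32=1205, 323^64=55, 323^128=1127, 323^256=367, 323^512=1829, 323^1024=965, 323^2048=1205, 323^4096=55, 323^8192=1127, 323^16384=367, 323^32768=1829, 323^65536=965; 323^103093 = 323^1 * 323^4 * 323^16 * 323^32 * 323^128 * 323^512 * 323^4096 * 323^32768 * 323^65536 = 1155 (mod 1898); answer 1155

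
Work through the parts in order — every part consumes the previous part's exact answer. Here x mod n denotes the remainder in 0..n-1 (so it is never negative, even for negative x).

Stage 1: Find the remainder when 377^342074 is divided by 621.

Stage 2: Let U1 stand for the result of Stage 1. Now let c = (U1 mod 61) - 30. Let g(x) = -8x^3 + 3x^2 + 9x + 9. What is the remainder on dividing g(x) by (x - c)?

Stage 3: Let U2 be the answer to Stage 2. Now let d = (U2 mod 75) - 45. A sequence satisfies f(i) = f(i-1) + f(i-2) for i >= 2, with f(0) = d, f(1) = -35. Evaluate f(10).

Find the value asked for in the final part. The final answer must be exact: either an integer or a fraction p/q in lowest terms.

-1619

Stage 1: squarings mod 621: 377^1=377, 377^2=541, 377^4=190, 377^8=82, 377^16=514, 377^32=271, 377^64=163, 377^128=487, 377^256=568, 377^512=325, 377^1024=55, 377^2048=541, 377^4096=190, 377^8192=82, 377^16384=514, 377^32768=271, 377^65536=163, 377^131072=487, 377^262144=568; 377^342074 = 377^2 * 377^8 * 377^16 * 377^32 * 377^2048 * 377^4096 * 377^8192 * 377^65536 * 377^262144 = 487 (mod 621); answer 487
Stage 2: U1 = 487; c = 30; remainder = value at the root: -8*(30)^3 + 3*(30)^2 + 9*(30)^1 + 9 = (-216000) + (2700) + (270) + (9) = -213021; answer -213021
Stage 3: U2 = -213021; d = 9; f(2) = 1*(-35) + 1*(9) = -26; iterating: f(2)=-26, f(3)=-61, f(4)=-87, f(5)=-148, f(6)=-235, f(7)=-383, f(8)=-618, f(9)=-1001, f(10)=-1619; answer -1619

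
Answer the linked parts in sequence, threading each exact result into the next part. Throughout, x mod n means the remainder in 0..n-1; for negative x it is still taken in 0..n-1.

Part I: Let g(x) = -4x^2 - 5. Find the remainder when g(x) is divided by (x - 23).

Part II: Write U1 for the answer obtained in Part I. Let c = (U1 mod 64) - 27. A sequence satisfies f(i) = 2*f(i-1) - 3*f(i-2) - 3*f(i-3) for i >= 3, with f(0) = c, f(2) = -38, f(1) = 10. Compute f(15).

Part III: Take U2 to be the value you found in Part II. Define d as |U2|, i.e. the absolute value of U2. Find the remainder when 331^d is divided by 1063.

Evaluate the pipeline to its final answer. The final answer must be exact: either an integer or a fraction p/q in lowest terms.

Part I: remainder = value at the root: -4*(23)^2 - 5 = (-2116) + (-5) = -2121; answer -2121
Part II: U1 = -2121; c = 28; f(3) = 2*(-38) - 3*(10) - 3*(28) = -190; iterating: f(3)=-190, f(4)=-296, f(5)=92, f(6)=1642, f(7)=3896, f(8)=2590, f(9)=-11434, f(10)=-42326, f(11)=-58120, f(12)=45040, f(13)=391418, f(14)=822076, f(15)=334778; answer 334778
Part III: U2 = 334778; d = 334778; squarings mod 1063: 331^1=331, 331^2=72, 331^4=932, 331^8=153, 331^16=23, 331^32=529, 331^64=272, 331^128=637, 331^256=766, 331^512=1043, 331^1024=400, 331^2048=550, 331^4096=608, 331^8192=803, 331^16384=631, 331^32768=599, 331^65536=570, 331^131072=685, 331^262144=442; 331^334778 = 331^2 * 331^8 * 331^16 * 331^32 * 331^128 * 331^256 * 331^512 * 331^2048 * 331^4096 * 331^65536 * 331^262144 = 936 (mod 1063); answer 936

936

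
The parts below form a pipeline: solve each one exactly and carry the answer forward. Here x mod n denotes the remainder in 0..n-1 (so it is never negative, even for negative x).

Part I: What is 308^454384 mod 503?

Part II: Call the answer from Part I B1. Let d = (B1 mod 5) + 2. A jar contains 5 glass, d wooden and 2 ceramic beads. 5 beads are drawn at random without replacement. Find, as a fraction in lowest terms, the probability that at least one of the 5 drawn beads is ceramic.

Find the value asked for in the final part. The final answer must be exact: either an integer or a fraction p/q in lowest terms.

Part I: squarings mod 503: 308^1=308, 308^2=300, 308^4=466, 308^8=363, 308^16=486, 308^32=289, 308^64=23, 308^128=26, 308^256=173, 308^512=252, 308^1024=126, 308^2048=283, 308^4096=112, 308^8192=472, 308^16384=458, 308^32768=13, 308^65536=169, 308^131072=393, 308^262144=28; 308^454384 = 308^16 * 308^32 * 308^64 * 308^128 * 308^512 * 308^1024 * 308^2048 * 308^8192 * 308^16384 * 308^32768 * 308^131072 * 308^262144 = 263 (mod 503); answer 263
Part II: B1 = 263; d = 5; total draws C(12,5) = 792; complement C(10,5) = 252; favorable 792 - 252 = 540; P = 15/22; answer 15/22

15/22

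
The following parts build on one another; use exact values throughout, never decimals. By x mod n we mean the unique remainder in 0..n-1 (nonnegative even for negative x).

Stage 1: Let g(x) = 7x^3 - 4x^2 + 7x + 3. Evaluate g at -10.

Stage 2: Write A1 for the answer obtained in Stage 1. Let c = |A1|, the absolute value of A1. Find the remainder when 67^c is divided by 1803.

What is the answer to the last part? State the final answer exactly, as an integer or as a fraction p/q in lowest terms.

817

Stage 1: 7*(-10)^3 - 4*(-10)^2 + 7*(-10)^1 + 3 = (-7000) + (-400) + (-70) + (3) = -7467; answer -7467
Stage 2: A1 = -7467; c = 7467; squarings mod 1803: 67^1=67, 67^2=883, 67^4=793, 67^8=1405, 67^16=1543, 67^32=889, 67^64=607, 67^128=637, 67^256=94, 67^512=1624, 67^1024=1390, 67^2048=1087, 67^4096=604; 67^7467 = 67^1 * 67^2 * 67^8 * 67^32 * 67^256 * 67^1024 * 67^2048 * 67^4096 = 817 (mod 1803); answer 817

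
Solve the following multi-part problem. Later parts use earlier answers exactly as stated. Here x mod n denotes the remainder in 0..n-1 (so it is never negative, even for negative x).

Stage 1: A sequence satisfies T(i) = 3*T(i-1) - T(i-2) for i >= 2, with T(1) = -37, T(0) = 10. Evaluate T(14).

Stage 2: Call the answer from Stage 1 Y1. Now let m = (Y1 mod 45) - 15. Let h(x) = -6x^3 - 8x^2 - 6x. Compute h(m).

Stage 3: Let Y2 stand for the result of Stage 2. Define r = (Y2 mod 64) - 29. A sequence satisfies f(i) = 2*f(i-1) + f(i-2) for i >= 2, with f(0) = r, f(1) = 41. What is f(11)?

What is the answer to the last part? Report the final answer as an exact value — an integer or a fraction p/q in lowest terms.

204467

Stage 1: T(2) = 3*(-37) - 1*(10) = -121; iterating: T(2)=-121, T(3)=-326, T(4)=-857, T(5)=-2245, T(6)=-5878, T(7)=-15389, T(8)=-40289, T(9)=-105478, T(10)=-276145, T(11)=-722957, T(12)=-1892726, T(13)=-4955221, T(14)=-12972937; answer -12972937
Stage 2: Y1 = -12972937; m = 8; -6*(8)^3 - 8*(8)^2 - 6*(8)^1 = (-3072) + (-512) + (-48) = -3632; answer -3632
Stage 3: Y2 = -3632; r = -13; f(2) = 2*(41) + 1*(-13) = 69; iterating: f(2)=69, f(3)=179, f(4)=427, f(5)=1033, f(6)=2493, f(7)=6019, f(8)=14531, f(9)=35081, f(10)=84693, f(11)=204467; answer 204467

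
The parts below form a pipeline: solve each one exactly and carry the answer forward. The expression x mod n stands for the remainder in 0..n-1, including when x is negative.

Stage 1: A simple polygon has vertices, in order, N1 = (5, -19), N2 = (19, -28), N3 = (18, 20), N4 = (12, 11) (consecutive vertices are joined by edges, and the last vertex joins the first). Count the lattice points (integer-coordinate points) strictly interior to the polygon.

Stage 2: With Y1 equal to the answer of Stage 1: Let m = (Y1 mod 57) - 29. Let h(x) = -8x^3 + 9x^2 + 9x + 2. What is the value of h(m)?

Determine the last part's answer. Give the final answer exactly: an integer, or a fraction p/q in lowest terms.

-36548

Stage 1: cross terms: (5*-28 - 19*-19)=221, (19*20 - 18*-28)=884, (18*11 - 12*20)=-42, (12*-19 - 5*11)=-283; twice the area = |780| = 780; area = 390; boundary points = 1 + 1 + 3 + 1 = 6; strictly interior points = area - boundary/2 + 1 = 388; answer 388
Stage 2: Y1 = 388; m = 17; -8*(17)^3 + 9*(17)^2 + 9*(17)^1 + 2 = (-39304) + (2601) + (153) + (2) = -36548; answer -36548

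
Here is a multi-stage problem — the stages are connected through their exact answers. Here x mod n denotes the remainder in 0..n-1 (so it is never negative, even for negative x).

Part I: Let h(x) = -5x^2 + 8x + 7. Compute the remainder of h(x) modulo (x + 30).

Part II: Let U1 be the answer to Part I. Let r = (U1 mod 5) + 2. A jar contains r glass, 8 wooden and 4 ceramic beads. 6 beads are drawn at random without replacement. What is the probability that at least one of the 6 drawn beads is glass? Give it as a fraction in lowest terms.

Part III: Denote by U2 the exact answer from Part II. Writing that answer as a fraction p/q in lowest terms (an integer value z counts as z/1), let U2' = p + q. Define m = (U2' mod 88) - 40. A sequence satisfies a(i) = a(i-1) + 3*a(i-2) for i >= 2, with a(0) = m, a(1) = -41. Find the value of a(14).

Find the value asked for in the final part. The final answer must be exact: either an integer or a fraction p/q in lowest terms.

-956606

Part I: remainder = value at the root: -5*(-30)^2 + 8*(-30)^1 + 7 = (-4500) + (-240) + (7) = -4733; answer -4733
Part II: U1 = -4733; r = 4; total draws C(16,6) = 8008; complement C(12,6) = 924; favorable 8008 - 924 = 7084; P = 23/26; answer 23/26
Part III: U2 = 23/26; threaded value p + q = 49; m = 9; a(2) = 1*(-41) + 3*(9) = -14; iterating: a(2)=-14, a(3)=-137, a(4)=-179, a(5)=-590, a(6)=-1127, a(7)=-2897, a(8)=-6278, a(9)=-14969, a(10)=-33803, a(11)=-78710, a(12)=-180119, a(13)=-416249, a(14)=-956606; answer -956606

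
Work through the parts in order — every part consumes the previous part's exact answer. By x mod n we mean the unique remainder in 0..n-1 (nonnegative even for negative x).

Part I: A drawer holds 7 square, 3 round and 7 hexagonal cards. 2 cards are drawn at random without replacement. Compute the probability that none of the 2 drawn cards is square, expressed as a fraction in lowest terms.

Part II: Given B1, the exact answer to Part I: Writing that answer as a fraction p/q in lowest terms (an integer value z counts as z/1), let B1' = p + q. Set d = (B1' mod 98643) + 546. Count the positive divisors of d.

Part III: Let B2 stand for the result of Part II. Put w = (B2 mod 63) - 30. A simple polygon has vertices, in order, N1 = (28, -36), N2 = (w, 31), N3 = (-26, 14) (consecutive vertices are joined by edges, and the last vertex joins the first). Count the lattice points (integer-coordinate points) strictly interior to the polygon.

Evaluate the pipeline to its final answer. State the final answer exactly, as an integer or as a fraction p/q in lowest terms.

408

Part I: total draws C(17,2) = 136; favorable C(10,2) = 45; P = 45/136; answer 45/136
Part II: B1 = 45/136; threaded value p + q = 181; d = 727; 727 is prime, so its only divisors are 1 and 727; count = 2; answer 2
Part III: B2 = 2; w = -28; cross terms: (28*31 - -28*-36)=-140, (-28*14 - -26*31)=414, (-26*-36 - 28*14)=544; twice the area = |818| = 818; area = 409; boundary points = 1 + 1 + 2 = 4; strictly interior points = area - boundary/2 + 1 = 408; answer 408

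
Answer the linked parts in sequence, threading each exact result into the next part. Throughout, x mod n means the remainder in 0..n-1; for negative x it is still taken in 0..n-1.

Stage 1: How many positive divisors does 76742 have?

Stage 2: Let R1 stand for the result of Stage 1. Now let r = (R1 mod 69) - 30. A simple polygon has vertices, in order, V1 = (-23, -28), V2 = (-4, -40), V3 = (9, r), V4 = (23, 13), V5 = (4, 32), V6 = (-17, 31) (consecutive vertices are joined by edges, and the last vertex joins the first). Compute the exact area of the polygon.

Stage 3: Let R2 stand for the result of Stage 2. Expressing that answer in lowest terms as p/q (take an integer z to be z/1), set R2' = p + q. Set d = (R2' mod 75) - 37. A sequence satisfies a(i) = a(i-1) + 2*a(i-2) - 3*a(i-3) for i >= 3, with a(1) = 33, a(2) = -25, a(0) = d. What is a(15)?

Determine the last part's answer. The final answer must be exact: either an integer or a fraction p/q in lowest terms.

12137

Stage 1: 76742 = 2 * 38371; number of divisors = (1+1) * (1+1) = 4; answer 4
Stage 2: R1 = 4; r = -26; cross terms: (-23*-40 - -4*-28)=808, (-4*-26 - 9*-40)=464, (9*13 - 23*-26)=715, (23*32 - 4*13)=684, (4*31 - -17*32)=668, (-17*-28 - -23*31)=1189; twice the area = |4528| = 4528; area = 2264; answer 2264
Stage 3: R2 = 2264; threaded value p + q = 2265; d = -22; a(3) = 1*(-25) + 2*(33) - 3*(-22) = 107; iterating: a(3)=107, a(4)=-42, a(5)=247, a(6)=-158, a(7)=462, a(8)=-595, a(9)=803, a(10)=-1773, a(11)=1618, a(12)=-4337, a(13)=4218, a(14)=-9310, a(15)=12137; answer 12137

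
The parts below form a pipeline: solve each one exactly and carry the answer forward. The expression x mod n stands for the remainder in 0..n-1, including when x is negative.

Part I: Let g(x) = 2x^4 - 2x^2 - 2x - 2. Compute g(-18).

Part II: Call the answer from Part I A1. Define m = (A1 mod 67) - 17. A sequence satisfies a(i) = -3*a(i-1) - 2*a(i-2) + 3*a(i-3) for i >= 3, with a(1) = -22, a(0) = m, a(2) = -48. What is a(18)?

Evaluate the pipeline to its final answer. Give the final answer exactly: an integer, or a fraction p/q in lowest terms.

Part I: 2*(-18)^4 - 2*(-18)^2 - 2*(-18)^1 - 2 = (209952) + (-648) + (36) + (-2) = 209338; answer 209338
Part II: A1 = 209338; m = 13; a(3) = -3*(-48) - 2*(-22) + 3*(13) = 227; iterating: a(3)=227, a(4)=-651, a(5)=1355, a(6)=-2082, a(7)=1583, a(8)=3480, a(9)=-19852, a(10)=57345, a(11)=-121891, a(12)=191427, a(13)=-158464, a(14)=-273135, a(15)=1710614, a(16)=-5060964, a(17)=10942259, a(18)=-17573007; answer -17573007

-17573007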